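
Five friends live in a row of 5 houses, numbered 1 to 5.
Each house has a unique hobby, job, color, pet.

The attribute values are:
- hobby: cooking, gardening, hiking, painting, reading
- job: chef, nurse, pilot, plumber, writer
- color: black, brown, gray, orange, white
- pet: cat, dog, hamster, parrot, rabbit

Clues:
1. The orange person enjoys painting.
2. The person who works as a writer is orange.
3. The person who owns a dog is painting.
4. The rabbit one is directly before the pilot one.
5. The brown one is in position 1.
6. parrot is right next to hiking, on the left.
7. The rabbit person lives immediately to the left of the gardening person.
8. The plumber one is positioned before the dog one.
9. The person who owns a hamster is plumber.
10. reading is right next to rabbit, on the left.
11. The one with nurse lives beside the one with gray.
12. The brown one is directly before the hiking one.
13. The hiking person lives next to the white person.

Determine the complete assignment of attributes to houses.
Solution:

House | Hobby | Job | Color | Pet
---------------------------------
  1   | reading | nurse | brown | parrot
  2   | hiking | chef | gray | rabbit
  3   | gardening | pilot | white | cat
  4   | cooking | plumber | black | hamster
  5   | painting | writer | orange | dog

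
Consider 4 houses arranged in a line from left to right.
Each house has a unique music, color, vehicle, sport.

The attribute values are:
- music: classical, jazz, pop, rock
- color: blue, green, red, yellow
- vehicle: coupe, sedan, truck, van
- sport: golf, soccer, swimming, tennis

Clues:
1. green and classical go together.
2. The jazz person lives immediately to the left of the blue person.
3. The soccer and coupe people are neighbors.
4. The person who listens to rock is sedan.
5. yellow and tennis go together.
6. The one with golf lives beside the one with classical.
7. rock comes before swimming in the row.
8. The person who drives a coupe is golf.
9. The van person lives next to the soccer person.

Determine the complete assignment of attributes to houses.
Solution:

House | Music | Color | Vehicle | Sport
---------------------------------------
  1   | jazz | yellow | van | tennis
  2   | rock | blue | sedan | soccer
  3   | pop | red | coupe | golf
  4   | classical | green | truck | swimming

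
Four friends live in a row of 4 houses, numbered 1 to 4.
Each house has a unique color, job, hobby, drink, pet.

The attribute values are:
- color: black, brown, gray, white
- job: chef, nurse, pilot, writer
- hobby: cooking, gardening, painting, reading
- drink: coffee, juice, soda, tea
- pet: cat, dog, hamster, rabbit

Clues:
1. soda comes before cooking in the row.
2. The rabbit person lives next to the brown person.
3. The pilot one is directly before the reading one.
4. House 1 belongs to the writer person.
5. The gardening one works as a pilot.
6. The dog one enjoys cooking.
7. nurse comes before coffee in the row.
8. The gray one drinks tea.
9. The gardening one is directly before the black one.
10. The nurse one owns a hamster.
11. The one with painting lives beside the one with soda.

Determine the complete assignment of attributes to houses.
Solution:

House | Color | Job | Hobby | Drink | Pet
-----------------------------------------
  1   | gray | writer | painting | tea | rabbit
  2   | brown | pilot | gardening | soda | cat
  3   | black | nurse | reading | juice | hamster
  4   | white | chef | cooking | coffee | dog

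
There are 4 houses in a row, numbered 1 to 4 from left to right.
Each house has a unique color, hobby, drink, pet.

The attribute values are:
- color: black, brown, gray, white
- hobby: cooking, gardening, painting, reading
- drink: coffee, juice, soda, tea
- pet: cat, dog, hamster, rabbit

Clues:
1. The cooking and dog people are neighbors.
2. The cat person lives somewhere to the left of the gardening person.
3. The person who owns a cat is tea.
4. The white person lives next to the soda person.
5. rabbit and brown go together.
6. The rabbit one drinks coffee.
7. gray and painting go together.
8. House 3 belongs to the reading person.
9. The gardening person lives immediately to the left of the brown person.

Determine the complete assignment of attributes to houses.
Solution:

House | Color | Hobby | Drink | Pet
-----------------------------------
  1   | white | cooking | tea | cat
  2   | black | gardening | soda | dog
  3   | brown | reading | coffee | rabbit
  4   | gray | painting | juice | hamster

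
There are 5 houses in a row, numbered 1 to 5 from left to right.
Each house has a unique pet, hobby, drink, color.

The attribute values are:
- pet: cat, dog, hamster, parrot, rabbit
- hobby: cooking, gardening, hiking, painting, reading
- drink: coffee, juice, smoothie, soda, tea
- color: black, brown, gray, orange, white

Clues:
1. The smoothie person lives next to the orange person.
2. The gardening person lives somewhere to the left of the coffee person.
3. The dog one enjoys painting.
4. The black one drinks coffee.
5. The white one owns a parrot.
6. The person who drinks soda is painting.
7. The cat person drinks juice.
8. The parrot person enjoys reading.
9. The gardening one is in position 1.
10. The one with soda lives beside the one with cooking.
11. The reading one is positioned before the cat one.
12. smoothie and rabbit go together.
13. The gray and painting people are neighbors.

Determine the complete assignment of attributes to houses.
Solution:

House | Pet | Hobby | Drink | Color
-----------------------------------
  1   | rabbit | gardening | smoothie | gray
  2   | dog | painting | soda | orange
  3   | hamster | cooking | coffee | black
  4   | parrot | reading | tea | white
  5   | cat | hiking | juice | brown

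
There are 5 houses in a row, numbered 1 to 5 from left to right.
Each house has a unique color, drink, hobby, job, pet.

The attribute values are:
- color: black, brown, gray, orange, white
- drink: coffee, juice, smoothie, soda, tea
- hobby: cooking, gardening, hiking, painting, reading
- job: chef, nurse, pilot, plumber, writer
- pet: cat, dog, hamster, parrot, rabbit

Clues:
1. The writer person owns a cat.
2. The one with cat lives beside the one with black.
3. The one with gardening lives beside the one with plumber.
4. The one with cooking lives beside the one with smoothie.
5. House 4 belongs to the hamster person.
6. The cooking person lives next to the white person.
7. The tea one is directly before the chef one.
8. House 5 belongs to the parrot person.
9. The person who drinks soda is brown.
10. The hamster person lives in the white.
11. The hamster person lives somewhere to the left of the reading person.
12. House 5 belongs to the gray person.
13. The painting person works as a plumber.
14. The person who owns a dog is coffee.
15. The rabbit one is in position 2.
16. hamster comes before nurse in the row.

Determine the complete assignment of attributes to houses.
Solution:

House | Color | Drink | Hobby | Job | Pet
-----------------------------------------
  1   | brown | soda | gardening | writer | cat
  2   | black | tea | painting | plumber | rabbit
  3   | orange | coffee | cooking | chef | dog
  4   | white | smoothie | hiking | pilot | hamster
  5   | gray | juice | reading | nurse | parrot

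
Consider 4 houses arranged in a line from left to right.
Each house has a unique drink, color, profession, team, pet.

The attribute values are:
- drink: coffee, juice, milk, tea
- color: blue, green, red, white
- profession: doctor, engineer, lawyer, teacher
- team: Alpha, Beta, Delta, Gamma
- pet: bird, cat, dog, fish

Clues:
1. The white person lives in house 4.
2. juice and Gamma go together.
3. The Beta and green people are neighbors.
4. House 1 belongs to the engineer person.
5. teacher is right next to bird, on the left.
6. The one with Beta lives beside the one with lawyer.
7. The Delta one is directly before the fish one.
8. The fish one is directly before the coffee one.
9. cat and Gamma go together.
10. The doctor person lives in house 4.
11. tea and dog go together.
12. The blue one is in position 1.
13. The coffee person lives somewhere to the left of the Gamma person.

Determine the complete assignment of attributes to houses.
Solution:

House | Drink | Color | Profession | Team | Pet
-----------------------------------------------
  1   | tea | blue | engineer | Delta | dog
  2   | milk | red | teacher | Beta | fish
  3   | coffee | green | lawyer | Alpha | bird
  4   | juice | white | doctor | Gamma | cat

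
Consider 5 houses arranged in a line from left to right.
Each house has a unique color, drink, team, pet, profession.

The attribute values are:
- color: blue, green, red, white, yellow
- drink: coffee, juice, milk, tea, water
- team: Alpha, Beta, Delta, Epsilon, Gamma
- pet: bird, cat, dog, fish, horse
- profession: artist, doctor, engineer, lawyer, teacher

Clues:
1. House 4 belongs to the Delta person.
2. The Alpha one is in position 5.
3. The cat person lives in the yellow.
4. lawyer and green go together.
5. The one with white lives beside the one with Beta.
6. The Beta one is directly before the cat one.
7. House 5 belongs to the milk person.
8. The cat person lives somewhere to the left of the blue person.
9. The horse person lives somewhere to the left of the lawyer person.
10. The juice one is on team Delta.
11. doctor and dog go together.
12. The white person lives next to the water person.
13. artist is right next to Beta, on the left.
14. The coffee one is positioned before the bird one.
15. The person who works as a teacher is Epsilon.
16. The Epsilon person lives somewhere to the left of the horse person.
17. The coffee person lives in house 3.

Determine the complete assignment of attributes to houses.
Solution:

House | Color | Drink | Team | Pet | Profession
-----------------------------------------------
  1   | white | tea | Gamma | fish | artist
  2   | red | water | Beta | dog | doctor
  3   | yellow | coffee | Epsilon | cat | teacher
  4   | blue | juice | Delta | horse | engineer
  5   | green | milk | Alpha | bird | lawyer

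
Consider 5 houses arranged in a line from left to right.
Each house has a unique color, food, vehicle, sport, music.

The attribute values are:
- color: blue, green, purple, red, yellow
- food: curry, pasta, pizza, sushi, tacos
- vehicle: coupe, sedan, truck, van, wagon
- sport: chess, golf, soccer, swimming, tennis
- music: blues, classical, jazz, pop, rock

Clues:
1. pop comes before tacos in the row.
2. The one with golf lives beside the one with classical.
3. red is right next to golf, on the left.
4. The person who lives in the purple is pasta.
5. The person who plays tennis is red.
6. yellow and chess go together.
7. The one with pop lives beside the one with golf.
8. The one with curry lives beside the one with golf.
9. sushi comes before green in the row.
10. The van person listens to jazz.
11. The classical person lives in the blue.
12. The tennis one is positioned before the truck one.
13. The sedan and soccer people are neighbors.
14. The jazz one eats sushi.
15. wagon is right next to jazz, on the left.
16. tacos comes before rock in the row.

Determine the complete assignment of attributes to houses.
Solution:

House | Color | Food | Vehicle | Sport | Music
----------------------------------------------
  1   | red | curry | coupe | tennis | pop
  2   | purple | pasta | sedan | golf | blues
  3   | blue | tacos | wagon | soccer | classical
  4   | yellow | sushi | van | chess | jazz
  5   | green | pizza | truck | swimming | rock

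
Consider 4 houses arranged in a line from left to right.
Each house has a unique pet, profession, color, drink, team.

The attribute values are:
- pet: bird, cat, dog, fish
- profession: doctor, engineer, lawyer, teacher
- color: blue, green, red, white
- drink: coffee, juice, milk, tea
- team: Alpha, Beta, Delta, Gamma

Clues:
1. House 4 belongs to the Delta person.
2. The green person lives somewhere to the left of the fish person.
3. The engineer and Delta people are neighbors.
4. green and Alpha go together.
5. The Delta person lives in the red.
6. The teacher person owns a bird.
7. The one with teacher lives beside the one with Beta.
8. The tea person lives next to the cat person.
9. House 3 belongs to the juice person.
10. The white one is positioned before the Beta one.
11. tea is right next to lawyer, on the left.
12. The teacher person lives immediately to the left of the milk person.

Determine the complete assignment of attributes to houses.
Solution:

House | Pet | Profession | Color | Drink | Team
-----------------------------------------------
  1   | bird | teacher | white | tea | Gamma
  2   | cat | lawyer | blue | milk | Beta
  3   | dog | engineer | green | juice | Alpha
  4   | fish | doctor | red | coffee | Delta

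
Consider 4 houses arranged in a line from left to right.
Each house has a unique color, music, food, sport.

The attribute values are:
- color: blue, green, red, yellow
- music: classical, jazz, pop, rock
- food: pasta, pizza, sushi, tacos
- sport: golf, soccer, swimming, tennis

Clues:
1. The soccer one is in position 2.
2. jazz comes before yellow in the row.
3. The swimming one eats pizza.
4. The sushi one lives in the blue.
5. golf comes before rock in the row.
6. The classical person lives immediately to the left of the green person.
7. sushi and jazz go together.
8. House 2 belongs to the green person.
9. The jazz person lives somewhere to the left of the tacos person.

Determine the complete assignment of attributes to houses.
Solution:

House | Color | Music | Food | Sport
------------------------------------
  1   | red | classical | pizza | swimming
  2   | green | pop | pasta | soccer
  3   | blue | jazz | sushi | golf
  4   | yellow | rock | tacos | tennis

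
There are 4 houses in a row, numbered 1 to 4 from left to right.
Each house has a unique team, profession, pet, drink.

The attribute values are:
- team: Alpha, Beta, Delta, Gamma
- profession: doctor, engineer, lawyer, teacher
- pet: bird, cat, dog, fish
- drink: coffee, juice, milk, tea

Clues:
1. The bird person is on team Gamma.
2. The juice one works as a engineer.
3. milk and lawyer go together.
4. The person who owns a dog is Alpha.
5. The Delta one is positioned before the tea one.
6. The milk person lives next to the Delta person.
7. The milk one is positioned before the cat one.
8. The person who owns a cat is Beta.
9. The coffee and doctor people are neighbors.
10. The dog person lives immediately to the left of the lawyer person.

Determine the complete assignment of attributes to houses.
Solution:

House | Team | Profession | Pet | Drink
---------------------------------------
  1   | Alpha | engineer | dog | juice
  2   | Gamma | lawyer | bird | milk
  3   | Delta | teacher | fish | coffee
  4   | Beta | doctor | cat | tea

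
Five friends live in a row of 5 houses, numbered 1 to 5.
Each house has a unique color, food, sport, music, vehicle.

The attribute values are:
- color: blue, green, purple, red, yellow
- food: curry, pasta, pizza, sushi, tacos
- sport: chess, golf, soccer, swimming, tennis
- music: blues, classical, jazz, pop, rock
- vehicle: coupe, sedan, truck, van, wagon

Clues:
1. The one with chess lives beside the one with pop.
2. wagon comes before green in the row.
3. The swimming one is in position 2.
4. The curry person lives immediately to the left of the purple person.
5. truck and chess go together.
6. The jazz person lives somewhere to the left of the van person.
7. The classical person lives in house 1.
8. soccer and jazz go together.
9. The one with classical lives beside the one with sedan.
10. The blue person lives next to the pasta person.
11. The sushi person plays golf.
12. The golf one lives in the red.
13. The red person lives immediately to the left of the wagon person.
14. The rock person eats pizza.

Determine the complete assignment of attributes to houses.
Solution:

House | Color | Food | Sport | Music | Vehicle
----------------------------------------------
  1   | blue | curry | chess | classical | truck
  2   | purple | pasta | swimming | pop | sedan
  3   | red | sushi | golf | blues | coupe
  4   | yellow | tacos | soccer | jazz | wagon
  5   | green | pizza | tennis | rock | van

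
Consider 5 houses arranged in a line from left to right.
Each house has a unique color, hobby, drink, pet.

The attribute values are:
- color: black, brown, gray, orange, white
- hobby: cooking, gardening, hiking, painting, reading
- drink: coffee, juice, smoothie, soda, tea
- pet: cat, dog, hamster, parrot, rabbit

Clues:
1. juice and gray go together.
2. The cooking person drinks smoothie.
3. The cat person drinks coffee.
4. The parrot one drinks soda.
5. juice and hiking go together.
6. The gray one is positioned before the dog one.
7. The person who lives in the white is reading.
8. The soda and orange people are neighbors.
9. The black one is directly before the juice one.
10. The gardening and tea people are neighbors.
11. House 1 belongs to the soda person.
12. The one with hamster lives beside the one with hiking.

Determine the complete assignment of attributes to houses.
Solution:

House | Color | Hobby | Drink | Pet
-----------------------------------
  1   | white | reading | soda | parrot
  2   | orange | gardening | coffee | cat
  3   | black | painting | tea | hamster
  4   | gray | hiking | juice | rabbit
  5   | brown | cooking | smoothie | dog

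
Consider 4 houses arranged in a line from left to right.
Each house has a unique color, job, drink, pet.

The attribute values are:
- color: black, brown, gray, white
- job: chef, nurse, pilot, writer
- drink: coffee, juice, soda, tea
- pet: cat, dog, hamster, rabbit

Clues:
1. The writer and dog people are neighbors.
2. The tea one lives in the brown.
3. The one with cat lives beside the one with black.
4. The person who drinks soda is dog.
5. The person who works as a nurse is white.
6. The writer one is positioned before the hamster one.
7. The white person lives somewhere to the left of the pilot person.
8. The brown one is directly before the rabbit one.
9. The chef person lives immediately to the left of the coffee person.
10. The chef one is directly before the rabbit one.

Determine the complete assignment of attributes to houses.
Solution:

House | Color | Job | Drink | Pet
---------------------------------
  1   | brown | chef | tea | cat
  2   | black | writer | coffee | rabbit
  3   | white | nurse | soda | dog
  4   | gray | pilot | juice | hamster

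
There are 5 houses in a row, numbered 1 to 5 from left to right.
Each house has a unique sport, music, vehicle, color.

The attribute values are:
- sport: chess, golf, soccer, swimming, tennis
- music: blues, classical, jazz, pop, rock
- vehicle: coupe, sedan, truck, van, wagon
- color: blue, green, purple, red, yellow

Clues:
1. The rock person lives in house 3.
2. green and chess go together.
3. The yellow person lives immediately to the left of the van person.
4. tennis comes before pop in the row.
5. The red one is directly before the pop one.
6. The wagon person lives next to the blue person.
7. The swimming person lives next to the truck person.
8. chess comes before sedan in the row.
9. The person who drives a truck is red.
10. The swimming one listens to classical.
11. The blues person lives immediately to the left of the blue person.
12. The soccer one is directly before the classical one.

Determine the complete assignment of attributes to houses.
Solution:

House | Sport | Music | Vehicle | Color
---------------------------------------
  1   | soccer | blues | wagon | yellow
  2   | swimming | classical | van | blue
  3   | tennis | rock | truck | red
  4   | chess | pop | coupe | green
  5   | golf | jazz | sedan | purple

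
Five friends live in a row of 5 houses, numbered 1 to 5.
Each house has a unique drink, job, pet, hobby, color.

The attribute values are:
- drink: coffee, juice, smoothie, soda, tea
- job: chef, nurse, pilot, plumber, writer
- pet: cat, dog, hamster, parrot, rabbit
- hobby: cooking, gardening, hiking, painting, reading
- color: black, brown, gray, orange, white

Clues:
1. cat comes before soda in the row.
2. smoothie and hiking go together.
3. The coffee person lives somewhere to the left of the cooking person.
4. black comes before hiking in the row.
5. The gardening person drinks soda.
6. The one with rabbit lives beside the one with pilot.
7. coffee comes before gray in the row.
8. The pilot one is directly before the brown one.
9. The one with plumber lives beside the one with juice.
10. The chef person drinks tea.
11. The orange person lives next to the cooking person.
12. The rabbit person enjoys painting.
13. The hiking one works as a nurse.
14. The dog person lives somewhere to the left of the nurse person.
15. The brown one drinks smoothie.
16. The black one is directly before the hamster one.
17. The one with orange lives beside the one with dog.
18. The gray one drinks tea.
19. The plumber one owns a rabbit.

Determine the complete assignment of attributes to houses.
Solution:

House | Drink | Job | Pet | Hobby | Color
-----------------------------------------
  1   | coffee | plumber | rabbit | painting | orange
  2   | juice | pilot | dog | cooking | black
  3   | smoothie | nurse | hamster | hiking | brown
  4   | tea | chef | cat | reading | gray
  5   | soda | writer | parrot | gardening | white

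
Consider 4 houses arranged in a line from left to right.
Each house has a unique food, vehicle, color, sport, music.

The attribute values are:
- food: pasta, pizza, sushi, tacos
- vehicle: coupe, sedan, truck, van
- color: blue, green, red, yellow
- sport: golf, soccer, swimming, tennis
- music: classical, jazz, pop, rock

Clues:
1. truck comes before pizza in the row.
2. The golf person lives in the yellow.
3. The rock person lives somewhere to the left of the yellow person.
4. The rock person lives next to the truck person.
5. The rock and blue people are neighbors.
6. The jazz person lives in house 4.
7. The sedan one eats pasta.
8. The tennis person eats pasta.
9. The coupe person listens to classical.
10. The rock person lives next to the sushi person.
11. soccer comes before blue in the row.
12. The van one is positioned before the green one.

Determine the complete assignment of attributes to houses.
Solution:

House | Food | Vehicle | Color | Sport | Music
----------------------------------------------
  1   | tacos | van | red | soccer | rock
  2   | sushi | truck | blue | swimming | pop
  3   | pizza | coupe | yellow | golf | classical
  4   | pasta | sedan | green | tennis | jazz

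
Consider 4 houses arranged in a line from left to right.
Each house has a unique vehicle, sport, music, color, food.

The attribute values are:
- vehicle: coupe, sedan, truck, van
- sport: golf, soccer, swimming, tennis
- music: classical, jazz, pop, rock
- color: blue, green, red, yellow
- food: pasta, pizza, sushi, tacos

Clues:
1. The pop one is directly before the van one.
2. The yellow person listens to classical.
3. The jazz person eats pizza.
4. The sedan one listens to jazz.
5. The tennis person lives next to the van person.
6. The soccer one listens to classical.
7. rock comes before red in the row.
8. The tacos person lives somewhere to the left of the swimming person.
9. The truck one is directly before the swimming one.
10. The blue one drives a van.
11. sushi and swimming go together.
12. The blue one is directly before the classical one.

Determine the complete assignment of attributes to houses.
Solution:

House | Vehicle | Sport | Music | Color | Food
----------------------------------------------
  1   | truck | tennis | pop | green | tacos
  2   | van | swimming | rock | blue | sushi
  3   | coupe | soccer | classical | yellow | pasta
  4   | sedan | golf | jazz | red | pizza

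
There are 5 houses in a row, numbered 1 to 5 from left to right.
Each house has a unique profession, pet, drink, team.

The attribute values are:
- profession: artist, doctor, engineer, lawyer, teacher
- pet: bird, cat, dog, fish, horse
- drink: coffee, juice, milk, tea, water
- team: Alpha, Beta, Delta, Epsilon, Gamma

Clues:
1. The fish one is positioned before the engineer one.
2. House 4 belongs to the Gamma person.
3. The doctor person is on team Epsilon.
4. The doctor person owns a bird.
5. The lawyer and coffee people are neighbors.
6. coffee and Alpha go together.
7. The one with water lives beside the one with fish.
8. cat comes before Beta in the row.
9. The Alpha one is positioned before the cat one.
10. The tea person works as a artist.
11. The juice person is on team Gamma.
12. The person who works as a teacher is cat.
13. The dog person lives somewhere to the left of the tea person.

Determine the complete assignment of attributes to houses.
Solution:

House | Profession | Pet | Drink | Team
---------------------------------------
  1   | doctor | bird | water | Epsilon
  2   | lawyer | fish | milk | Delta
  3   | engineer | dog | coffee | Alpha
  4   | teacher | cat | juice | Gamma
  5   | artist | horse | tea | Beta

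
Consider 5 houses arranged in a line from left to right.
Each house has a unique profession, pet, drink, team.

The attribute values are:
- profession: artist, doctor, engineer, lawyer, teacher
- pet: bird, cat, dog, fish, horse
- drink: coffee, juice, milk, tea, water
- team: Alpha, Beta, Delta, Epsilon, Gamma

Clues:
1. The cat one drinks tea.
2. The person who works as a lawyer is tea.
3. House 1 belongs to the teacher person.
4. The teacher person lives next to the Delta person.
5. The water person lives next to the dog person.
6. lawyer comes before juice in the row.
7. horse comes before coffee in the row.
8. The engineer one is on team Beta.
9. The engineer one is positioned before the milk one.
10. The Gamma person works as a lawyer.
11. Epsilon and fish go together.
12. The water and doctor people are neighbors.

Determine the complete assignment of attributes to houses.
Solution:

House | Profession | Pet | Drink | Team
---------------------------------------
  1   | teacher | horse | water | Alpha
  2   | doctor | dog | coffee | Delta
  3   | lawyer | cat | tea | Gamma
  4   | engineer | bird | juice | Beta
  5   | artist | fish | milk | Epsilon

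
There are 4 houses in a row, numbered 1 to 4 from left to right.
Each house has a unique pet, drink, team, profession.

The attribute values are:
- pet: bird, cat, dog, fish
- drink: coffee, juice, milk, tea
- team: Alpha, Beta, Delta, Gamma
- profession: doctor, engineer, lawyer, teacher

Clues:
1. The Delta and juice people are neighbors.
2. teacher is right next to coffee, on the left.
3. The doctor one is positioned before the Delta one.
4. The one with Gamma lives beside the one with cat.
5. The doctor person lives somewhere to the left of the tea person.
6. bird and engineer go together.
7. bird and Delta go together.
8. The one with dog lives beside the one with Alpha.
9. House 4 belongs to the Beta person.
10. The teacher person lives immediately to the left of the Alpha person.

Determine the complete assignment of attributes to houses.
Solution:

House | Pet | Drink | Team | Profession
---------------------------------------
  1   | dog | milk | Gamma | teacher
  2   | cat | coffee | Alpha | doctor
  3   | bird | tea | Delta | engineer
  4   | fish | juice | Beta | lawyer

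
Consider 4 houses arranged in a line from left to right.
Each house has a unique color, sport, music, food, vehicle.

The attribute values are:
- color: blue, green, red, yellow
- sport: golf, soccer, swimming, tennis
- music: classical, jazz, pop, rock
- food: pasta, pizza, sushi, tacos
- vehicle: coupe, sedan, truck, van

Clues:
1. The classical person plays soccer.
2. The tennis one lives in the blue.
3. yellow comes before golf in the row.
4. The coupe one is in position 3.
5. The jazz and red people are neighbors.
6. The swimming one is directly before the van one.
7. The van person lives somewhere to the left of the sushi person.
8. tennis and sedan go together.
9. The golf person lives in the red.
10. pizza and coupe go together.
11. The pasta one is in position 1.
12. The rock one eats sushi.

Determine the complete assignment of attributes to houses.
Solution:

House | Color | Sport | Music | Food | Vehicle
----------------------------------------------
  1   | yellow | swimming | jazz | pasta | truck
  2   | red | golf | pop | tacos | van
  3   | green | soccer | classical | pizza | coupe
  4   | blue | tennis | rock | sushi | sedan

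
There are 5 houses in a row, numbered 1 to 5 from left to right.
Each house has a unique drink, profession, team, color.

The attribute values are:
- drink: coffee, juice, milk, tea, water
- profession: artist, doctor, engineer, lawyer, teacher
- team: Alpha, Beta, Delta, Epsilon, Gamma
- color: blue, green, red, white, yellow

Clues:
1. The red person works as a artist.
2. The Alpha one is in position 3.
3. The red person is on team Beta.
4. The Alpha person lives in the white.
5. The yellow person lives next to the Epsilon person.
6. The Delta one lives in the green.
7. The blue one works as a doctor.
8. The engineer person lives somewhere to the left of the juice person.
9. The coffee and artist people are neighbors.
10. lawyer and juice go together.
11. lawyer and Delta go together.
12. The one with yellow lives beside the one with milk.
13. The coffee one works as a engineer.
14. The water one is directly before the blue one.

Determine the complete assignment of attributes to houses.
Solution:

House | Drink | Profession | Team | Color
-----------------------------------------
  1   | water | teacher | Gamma | yellow
  2   | milk | doctor | Epsilon | blue
  3   | coffee | engineer | Alpha | white
  4   | tea | artist | Beta | red
  5   | juice | lawyer | Delta | green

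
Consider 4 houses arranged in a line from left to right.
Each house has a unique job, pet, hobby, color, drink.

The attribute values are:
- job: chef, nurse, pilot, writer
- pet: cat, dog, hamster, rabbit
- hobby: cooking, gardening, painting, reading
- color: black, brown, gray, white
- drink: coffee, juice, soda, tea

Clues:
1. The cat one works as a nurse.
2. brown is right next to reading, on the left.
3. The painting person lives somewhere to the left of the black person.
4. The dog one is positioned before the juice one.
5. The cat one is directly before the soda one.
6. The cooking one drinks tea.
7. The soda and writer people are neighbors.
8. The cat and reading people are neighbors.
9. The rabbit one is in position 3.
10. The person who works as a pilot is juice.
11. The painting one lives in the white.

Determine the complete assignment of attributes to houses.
Solution:

House | Job | Pet | Hobby | Color | Drink
-----------------------------------------
  1   | nurse | cat | cooking | brown | tea
  2   | chef | dog | reading | gray | soda
  3   | writer | rabbit | painting | white | coffee
  4   | pilot | hamster | gardening | black | juice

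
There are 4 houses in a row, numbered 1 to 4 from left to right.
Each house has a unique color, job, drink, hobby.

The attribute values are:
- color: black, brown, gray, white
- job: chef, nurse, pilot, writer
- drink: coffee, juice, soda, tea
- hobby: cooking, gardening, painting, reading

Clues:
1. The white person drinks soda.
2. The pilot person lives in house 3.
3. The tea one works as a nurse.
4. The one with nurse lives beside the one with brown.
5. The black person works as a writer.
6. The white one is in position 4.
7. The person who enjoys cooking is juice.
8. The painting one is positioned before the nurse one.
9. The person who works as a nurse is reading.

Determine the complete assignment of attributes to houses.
Solution:

House | Color | Job | Drink | Hobby
-----------------------------------
  1   | black | writer | coffee | painting
  2   | gray | nurse | tea | reading
  3   | brown | pilot | juice | cooking
  4   | white | chef | soda | gardening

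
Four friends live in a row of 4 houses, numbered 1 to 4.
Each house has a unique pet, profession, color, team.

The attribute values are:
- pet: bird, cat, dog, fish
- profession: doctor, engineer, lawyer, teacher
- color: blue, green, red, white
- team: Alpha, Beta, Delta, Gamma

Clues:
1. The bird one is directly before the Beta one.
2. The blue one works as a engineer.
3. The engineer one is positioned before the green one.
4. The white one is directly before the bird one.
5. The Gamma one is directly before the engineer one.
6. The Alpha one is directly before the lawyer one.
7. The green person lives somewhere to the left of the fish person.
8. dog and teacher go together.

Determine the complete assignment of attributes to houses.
Solution:

House | Pet | Profession | Color | Team
---------------------------------------
  1   | dog | teacher | white | Gamma
  2   | bird | engineer | blue | Alpha
  3   | cat | lawyer | green | Beta
  4   | fish | doctor | red | Delta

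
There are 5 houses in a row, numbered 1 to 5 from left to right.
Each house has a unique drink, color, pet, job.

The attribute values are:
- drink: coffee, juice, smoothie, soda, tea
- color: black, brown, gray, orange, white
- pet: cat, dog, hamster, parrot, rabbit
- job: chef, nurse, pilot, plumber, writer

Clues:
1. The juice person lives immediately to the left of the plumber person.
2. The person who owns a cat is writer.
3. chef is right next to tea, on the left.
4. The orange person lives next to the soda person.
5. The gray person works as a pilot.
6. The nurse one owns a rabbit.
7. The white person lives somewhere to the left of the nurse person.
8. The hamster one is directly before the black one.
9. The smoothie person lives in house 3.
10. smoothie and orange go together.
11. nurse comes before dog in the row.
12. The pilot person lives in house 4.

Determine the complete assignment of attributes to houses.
Solution:

House | Drink | Color | Pet | Job
---------------------------------
  1   | juice | white | hamster | chef
  2   | tea | black | parrot | plumber
  3   | smoothie | orange | rabbit | nurse
  4   | soda | gray | dog | pilot
  5   | coffee | brown | cat | writer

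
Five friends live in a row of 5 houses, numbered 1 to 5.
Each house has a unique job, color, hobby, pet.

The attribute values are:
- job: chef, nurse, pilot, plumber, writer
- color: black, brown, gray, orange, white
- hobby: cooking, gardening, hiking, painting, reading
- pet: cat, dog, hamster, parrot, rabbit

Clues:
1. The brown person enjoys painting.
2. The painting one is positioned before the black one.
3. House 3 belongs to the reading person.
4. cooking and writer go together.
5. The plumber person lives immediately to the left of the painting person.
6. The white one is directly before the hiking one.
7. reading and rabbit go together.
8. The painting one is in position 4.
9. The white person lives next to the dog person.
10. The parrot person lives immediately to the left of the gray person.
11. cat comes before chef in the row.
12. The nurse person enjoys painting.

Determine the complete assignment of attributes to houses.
Solution:

House | Job | Color | Hobby | Pet
---------------------------------
  1   | writer | white | cooking | parrot
  2   | pilot | gray | hiking | dog
  3   | plumber | orange | reading | rabbit
  4   | nurse | brown | painting | cat
  5   | chef | black | gardening | hamster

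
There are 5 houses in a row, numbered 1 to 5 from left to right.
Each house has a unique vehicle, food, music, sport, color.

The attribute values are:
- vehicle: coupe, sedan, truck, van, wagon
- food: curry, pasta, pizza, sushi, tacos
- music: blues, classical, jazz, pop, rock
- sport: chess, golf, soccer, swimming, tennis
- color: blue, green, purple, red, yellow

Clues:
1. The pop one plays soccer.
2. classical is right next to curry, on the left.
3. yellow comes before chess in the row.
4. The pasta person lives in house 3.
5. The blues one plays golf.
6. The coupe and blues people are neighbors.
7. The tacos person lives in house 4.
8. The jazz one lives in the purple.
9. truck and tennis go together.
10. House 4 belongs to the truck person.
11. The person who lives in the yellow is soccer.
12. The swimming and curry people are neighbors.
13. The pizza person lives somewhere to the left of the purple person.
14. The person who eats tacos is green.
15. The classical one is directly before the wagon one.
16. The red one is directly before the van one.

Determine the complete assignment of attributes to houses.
Solution:

House | Vehicle | Food | Music | Sport | Color
----------------------------------------------
  1   | coupe | pizza | classical | swimming | blue
  2   | wagon | curry | blues | golf | red
  3   | van | pasta | pop | soccer | yellow
  4   | truck | tacos | rock | tennis | green
  5   | sedan | sushi | jazz | chess | purple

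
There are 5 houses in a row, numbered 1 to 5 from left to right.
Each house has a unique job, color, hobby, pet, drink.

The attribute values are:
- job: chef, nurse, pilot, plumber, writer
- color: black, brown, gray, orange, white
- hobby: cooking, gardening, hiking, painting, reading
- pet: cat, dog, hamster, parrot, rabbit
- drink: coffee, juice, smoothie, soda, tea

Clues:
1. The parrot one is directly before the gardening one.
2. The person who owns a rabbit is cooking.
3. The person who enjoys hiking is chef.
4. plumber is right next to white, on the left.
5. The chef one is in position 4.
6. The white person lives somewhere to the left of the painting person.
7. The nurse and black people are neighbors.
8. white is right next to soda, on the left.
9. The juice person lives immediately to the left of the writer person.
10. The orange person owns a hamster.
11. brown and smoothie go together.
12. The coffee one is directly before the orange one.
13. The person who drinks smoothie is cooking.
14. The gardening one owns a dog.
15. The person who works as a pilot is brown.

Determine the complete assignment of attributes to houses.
Solution:

House | Job | Color | Hobby | Pet | Drink
-----------------------------------------
  1   | plumber | gray | reading | parrot | juice
  2   | writer | white | gardening | dog | coffee
  3   | nurse | orange | painting | hamster | soda
  4   | chef | black | hiking | cat | tea
  5   | pilot | brown | cooking | rabbit | smoothie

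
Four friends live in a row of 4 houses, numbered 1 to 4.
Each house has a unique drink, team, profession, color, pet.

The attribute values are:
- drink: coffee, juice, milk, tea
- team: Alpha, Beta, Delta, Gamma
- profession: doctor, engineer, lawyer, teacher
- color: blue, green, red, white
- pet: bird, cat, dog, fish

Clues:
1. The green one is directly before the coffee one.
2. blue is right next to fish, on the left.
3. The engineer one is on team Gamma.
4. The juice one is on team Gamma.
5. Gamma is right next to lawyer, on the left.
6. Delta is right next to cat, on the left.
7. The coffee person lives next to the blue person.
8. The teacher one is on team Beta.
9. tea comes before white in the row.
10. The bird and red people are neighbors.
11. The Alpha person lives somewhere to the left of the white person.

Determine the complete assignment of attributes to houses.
Solution:

House | Drink | Team | Profession | Color | Pet
-----------------------------------------------
  1   | juice | Gamma | engineer | green | bird
  2   | coffee | Delta | lawyer | red | dog
  3   | tea | Alpha | doctor | blue | cat
  4   | milk | Beta | teacher | white | fish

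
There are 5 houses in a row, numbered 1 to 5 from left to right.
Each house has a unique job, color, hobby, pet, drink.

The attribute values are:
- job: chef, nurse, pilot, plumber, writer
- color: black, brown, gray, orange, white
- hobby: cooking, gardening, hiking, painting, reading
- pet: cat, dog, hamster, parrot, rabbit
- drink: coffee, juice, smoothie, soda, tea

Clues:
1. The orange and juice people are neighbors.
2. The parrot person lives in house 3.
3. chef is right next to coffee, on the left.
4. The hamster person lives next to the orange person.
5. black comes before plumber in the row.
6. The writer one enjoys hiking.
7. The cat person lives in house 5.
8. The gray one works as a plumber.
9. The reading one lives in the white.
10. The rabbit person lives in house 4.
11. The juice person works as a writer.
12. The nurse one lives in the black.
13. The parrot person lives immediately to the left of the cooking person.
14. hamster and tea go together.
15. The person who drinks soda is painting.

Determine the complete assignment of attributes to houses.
Solution:

House | Job | Color | Hobby | Pet | Drink
-----------------------------------------
  1   | chef | white | reading | hamster | tea
  2   | pilot | orange | gardening | dog | coffee
  3   | writer | brown | hiking | parrot | juice
  4   | nurse | black | cooking | rabbit | smoothie
  5   | plumber | gray | painting | cat | soda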